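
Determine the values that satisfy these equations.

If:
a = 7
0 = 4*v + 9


Then:
a = 7
v = -9/4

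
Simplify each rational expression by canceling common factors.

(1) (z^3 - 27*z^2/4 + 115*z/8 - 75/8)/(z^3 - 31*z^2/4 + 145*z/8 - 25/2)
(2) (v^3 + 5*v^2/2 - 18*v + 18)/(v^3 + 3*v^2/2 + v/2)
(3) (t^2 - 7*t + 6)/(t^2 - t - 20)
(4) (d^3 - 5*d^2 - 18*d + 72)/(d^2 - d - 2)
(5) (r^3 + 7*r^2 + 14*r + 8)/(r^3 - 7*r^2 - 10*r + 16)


(1) = (z - 3)/(z - 4)
(2) = (2*v^3 + 5*v^2 - 36*v + 36)/(2*v^3 + 3*v^2 + v)
(3) = (t^2 - 7*t + 6)/(t^2 - t - 20)
(4) = (d^3 - 5*d^2 - 18*d + 72)/(d^2 - d - 2)
(5) = (r^2 + 5*r + 4)/(r^2 - 9*r + 8)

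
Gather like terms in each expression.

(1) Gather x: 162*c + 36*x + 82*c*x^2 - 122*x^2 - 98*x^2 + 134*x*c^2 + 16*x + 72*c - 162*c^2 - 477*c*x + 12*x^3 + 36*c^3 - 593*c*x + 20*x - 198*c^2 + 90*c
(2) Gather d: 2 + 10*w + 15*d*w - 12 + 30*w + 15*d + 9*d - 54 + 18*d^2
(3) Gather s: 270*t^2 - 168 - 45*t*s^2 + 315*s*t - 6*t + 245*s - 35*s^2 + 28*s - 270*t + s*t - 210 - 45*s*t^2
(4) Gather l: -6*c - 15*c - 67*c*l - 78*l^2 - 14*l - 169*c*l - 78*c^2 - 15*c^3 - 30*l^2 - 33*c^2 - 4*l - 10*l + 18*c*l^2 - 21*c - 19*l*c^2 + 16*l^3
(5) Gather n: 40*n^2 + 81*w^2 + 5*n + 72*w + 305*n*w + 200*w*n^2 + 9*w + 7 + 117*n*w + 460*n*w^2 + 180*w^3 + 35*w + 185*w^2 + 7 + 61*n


(1) = 36*c^3 - 360*c^2 + 324*c + 12*x^3 + x^2*(82*c - 220) + x*(134*c^2 - 1070*c + 72)
(2) = 18*d^2 + d*(15*w + 24) + 40*w - 64
(3) = s^2*(-45*t - 35) + s*(-45*t^2 + 316*t + 273) + 270*t^2 - 276*t - 378
(4) = -15*c^3 - 111*c^2 - 42*c + 16*l^3 + l^2*(18*c - 108) + l*(-19*c^2 - 236*c - 28)
(5) = n^2*(200*w + 40) + n*(460*w^2 + 422*w + 66) + 180*w^3 + 266*w^2 + 116*w + 14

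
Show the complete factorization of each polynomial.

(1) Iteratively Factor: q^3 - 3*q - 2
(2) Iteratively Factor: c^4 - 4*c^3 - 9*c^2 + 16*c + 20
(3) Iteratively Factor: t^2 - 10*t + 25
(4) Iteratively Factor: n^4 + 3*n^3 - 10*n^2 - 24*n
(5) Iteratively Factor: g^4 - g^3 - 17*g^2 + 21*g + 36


(1) = (q + 1)*(q^2 - q - 2) = (q - 2)*(q + 1)*(q + 1)
(2) = (c - 2)*(c^3 - 2*c^2 - 13*c - 10) = (c - 2)*(c + 1)*(c^2 - 3*c - 10) = (c - 5)*(c - 2)*(c + 1)*(c + 2)
(3) = (t - 5)*(t - 5)
(4) = (n + 2)*(n^3 + n^2 - 12*n) = n*(n + 2)*(n^2 + n - 12) = n*(n + 2)*(n + 4)*(n - 3)
(5) = (g + 4)*(g^3 - 5*g^2 + 3*g + 9) = (g + 1)*(g + 4)*(g^2 - 6*g + 9) = (g - 3)*(g + 1)*(g + 4)*(g - 3)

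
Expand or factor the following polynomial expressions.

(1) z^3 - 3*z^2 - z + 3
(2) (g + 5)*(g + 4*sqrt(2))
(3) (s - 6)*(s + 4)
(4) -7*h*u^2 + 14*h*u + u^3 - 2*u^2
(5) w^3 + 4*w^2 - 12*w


(1) = (z - 3)*(z - 1)*(z + 1)
(2) = g^2 + 5*g + 4*sqrt(2)*g + 20*sqrt(2)
(3) = s^2 - 2*s - 24
(4) = u*(-7*h + u)*(u - 2)
(5) = w*(w - 2)*(w + 6)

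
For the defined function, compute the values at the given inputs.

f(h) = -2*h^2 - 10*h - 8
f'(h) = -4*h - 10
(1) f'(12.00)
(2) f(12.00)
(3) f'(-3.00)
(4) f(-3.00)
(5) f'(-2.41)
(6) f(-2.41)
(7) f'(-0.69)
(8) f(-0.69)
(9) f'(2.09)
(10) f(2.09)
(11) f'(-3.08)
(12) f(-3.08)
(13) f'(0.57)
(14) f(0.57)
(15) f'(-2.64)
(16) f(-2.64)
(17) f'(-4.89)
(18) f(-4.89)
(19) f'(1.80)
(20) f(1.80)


(1) = -58.00
(2) = -416.00
(3) = 2.00
(4) = 4.00
(5) = -0.36
(6) = 4.48
(7) = -7.24
(8) = -2.05
(9) = -18.36
(10) = -37.64
(11) = 2.32
(12) = 3.83
(13) = -12.28
(14) = -14.35
(15) = 0.56
(16) = 4.46
(17) = 9.56
(18) = -6.92
(19) = -17.20
(20) = -32.48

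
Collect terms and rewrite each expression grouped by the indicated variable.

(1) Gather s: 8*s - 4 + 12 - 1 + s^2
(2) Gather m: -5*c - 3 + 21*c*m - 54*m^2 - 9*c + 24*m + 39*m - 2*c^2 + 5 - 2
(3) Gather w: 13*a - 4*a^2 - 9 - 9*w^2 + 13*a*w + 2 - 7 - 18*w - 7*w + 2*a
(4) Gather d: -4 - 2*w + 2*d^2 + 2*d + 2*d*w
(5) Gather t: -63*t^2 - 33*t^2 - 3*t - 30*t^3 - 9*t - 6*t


(1) = s^2 + 8*s + 7
(2) = -2*c^2 - 14*c - 54*m^2 + m*(21*c + 63)
(3) = -4*a^2 + 15*a - 9*w^2 + w*(13*a - 25) - 14
(4) = 2*d^2 + d*(2*w + 2) - 2*w - 4
(5) = -30*t^3 - 96*t^2 - 18*t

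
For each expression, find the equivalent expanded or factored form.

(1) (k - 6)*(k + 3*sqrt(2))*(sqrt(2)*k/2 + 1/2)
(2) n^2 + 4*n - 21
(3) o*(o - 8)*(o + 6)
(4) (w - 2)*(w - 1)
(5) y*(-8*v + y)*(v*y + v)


(1) = sqrt(2)*k^3/2 - 3*sqrt(2)*k^2 + 7*k^2/2 - 21*k + 3*sqrt(2)*k/2 - 9*sqrt(2)
(2) = (n - 3)*(n + 7)
(3) = o^3 - 2*o^2 - 48*o
(4) = w^2 - 3*w + 2
(5) = -8*v^2*y^2 - 8*v^2*y + v*y^3 + v*y^2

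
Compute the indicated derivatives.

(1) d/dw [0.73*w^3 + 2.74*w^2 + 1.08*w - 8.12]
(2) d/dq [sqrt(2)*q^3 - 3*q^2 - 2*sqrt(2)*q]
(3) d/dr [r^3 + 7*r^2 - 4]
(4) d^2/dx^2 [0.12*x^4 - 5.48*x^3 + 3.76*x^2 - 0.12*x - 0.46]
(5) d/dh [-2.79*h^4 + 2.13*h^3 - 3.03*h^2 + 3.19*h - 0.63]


(1) = 2.19*w^2 + 5.48*w + 1.08
(2) = 3*sqrt(2)*q^2 - 6*q - 2*sqrt(2)
(3) = r*(3*r + 14)
(4) = 1.44*x^2 - 32.88*x + 7.52
(5) = -11.16*h^3 + 6.39*h^2 - 6.06*h + 3.19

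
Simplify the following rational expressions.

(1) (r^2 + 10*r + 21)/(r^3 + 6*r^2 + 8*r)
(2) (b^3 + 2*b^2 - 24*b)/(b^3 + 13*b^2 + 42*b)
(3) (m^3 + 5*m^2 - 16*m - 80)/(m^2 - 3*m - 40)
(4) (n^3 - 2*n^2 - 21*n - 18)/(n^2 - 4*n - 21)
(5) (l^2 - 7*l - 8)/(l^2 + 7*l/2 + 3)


(1) = (r^2 + 10*r + 21)/(r^3 + 6*r^2 + 8*r)
(2) = (b - 4)/(b + 7)
(3) = (m^2 - 16)/(m - 8)
(4) = (n^2 - 5*n - 6)/(n - 7)
(5) = (2*l^2 - 14*l - 16)/(2*l^2 + 7*l + 6)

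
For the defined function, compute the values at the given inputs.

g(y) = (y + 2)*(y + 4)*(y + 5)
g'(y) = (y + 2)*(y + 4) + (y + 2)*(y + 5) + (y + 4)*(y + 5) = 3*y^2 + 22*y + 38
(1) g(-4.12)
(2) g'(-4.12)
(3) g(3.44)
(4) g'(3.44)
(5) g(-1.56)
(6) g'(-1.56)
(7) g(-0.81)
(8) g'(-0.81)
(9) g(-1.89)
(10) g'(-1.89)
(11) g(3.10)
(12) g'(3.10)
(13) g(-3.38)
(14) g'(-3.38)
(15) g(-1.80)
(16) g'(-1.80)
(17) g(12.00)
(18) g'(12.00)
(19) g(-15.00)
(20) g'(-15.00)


(1) = 0.22
(2) = -1.72
(3) = 341.60
(4) = 149.18
(5) = 3.69
(6) = 10.98
(7) = 15.91
(8) = 22.15
(9) = 0.72
(10) = 7.14
(11) = 293.30
(12) = 135.03
(13) = -1.39
(14) = -2.09
(15) = 1.41
(16) = 8.12
(17) = 3808.00
(18) = 734.00
(19) = -1430.00
(20) = 383.00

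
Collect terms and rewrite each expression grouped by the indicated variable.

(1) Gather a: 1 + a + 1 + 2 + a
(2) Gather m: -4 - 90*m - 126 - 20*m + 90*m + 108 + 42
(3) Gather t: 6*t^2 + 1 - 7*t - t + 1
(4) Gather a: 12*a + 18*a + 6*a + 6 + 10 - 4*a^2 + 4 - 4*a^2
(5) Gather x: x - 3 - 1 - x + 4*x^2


(1) = 2*a + 4
(2) = 20 - 20*m
(3) = 6*t^2 - 8*t + 2
(4) = -8*a^2 + 36*a + 20
(5) = 4*x^2 - 4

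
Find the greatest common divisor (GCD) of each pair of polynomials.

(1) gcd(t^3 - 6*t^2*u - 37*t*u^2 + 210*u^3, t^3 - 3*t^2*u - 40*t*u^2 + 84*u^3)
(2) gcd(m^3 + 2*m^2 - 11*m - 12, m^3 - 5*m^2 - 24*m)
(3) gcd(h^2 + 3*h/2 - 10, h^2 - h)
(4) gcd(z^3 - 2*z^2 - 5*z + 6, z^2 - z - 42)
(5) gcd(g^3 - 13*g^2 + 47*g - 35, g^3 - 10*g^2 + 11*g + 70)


(1) = gcd((t - 7*u)*(t - 5*u)*(t + 6*u), (t - 7*u)*(t - 2*u)*(t + 6*u)) = t^2 - t*u - 42*u^2
(2) = gcd((m - 3)*(m + 1)*(m + 4), m*(m - 8)*(m + 3)) = 1
(3) = gcd((h - 5/2)*(h + 4), h*(h - 1)) = 1
(4) = 1
(5) = gcd((g - 7)*(g - 5)*(g - 1), (g - 7)*(g - 5)*(g + 2)) = g^2 - 12*g + 35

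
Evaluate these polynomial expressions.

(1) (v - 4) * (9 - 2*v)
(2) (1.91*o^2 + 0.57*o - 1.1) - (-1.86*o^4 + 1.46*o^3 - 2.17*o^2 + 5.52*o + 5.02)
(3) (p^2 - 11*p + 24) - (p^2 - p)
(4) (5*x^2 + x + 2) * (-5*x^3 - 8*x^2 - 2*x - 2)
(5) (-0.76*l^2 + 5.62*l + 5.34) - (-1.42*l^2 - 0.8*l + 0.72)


(1) = -2*v^2 + 17*v - 36
(2) = 1.86*o^4 - 1.46*o^3 + 4.08*o^2 - 4.95*o - 6.12
(3) = 24 - 10*p
(4) = -25*x^5 - 45*x^4 - 28*x^3 - 28*x^2 - 6*x - 4
(5) = 0.66*l^2 + 6.42*l + 4.62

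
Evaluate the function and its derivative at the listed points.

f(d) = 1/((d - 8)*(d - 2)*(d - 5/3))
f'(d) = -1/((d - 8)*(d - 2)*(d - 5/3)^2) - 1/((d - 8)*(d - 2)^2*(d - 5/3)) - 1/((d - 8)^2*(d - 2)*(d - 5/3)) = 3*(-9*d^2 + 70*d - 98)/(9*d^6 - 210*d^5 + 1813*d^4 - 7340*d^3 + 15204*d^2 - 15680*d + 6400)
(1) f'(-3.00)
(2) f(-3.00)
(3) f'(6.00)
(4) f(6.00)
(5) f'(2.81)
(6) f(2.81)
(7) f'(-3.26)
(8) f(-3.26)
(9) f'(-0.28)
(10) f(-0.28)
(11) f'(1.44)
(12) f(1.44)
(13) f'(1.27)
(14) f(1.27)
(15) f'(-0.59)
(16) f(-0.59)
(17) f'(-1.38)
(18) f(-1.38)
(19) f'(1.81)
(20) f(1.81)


(1) = -0.00
(2) = -0.00
(3) = -0.00
(4) = -0.03
(5) = 0.40
(6) = -0.21
(7) = -0.00
(8) = -0.00
(9) = -0.03
(10) = -0.03
(11) = -7.63
(12) = -1.20
(13) = -2.07
(14) = -0.51
(15) = -0.02
(16) = -0.02
(17) = -0.01
(18) = -0.01
(19) = -9.21
(20) = 5.93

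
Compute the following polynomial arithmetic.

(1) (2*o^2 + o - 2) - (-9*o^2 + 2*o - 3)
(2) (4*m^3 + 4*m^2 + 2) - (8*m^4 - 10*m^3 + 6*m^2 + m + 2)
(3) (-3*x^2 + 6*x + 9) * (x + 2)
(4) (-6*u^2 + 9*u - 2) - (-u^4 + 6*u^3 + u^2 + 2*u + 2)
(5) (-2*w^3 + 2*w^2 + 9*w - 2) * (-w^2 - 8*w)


(1) = 11*o^2 - o + 1
(2) = -8*m^4 + 14*m^3 - 2*m^2 - m
(3) = -3*x^3 + 21*x + 18
(4) = u^4 - 6*u^3 - 7*u^2 + 7*u - 4
(5) = 2*w^5 + 14*w^4 - 25*w^3 - 70*w^2 + 16*w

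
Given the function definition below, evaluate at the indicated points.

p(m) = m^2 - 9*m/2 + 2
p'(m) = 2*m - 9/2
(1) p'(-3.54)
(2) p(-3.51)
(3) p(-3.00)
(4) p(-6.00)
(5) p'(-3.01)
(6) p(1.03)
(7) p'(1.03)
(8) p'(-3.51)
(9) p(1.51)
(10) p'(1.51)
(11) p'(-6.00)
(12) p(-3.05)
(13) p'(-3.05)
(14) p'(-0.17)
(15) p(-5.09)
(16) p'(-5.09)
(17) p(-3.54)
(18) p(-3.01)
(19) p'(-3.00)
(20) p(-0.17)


(1) = -11.58
(2) = 30.12
(3) = 24.50
(4) = 65.00
(5) = -10.52
(6) = -1.57
(7) = -2.44
(8) = -11.52
(9) = -2.51
(10) = -1.48
(11) = -16.50
(12) = 25.03
(13) = -10.60
(14) = -4.84
(15) = 50.81
(16) = -14.68
(17) = 30.46
(18) = 24.61
(19) = -10.50
(20) = 2.79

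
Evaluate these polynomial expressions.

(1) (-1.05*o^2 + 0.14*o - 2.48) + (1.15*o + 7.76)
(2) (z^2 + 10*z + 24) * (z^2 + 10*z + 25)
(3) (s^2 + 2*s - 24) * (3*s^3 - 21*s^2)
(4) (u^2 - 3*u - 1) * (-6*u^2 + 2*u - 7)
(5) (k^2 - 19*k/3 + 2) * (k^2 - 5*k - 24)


(1) = -1.05*o^2 + 1.29*o + 5.28
(2) = z^4 + 20*z^3 + 149*z^2 + 490*z + 600
(3) = 3*s^5 - 15*s^4 - 114*s^3 + 504*s^2
(4) = -6*u^4 + 20*u^3 - 7*u^2 + 19*u + 7
(5) = k^4 - 34*k^3/3 + 29*k^2/3 + 142*k - 48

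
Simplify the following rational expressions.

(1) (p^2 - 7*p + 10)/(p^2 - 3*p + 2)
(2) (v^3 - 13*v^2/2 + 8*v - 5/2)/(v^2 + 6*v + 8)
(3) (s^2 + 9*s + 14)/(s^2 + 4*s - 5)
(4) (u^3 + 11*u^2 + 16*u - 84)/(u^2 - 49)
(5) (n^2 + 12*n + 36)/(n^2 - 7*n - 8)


(1) = (p - 5)/(p - 1)
(2) = (2*v^3 - 13*v^2 + 16*v - 5)/(2*v^2 + 12*v + 16)
(3) = (s^2 + 9*s + 14)/(s^2 + 4*s - 5)
(4) = (u^2 + 4*u - 12)/(u - 7)
(5) = (n^2 + 12*n + 36)/(n^2 - 7*n - 8)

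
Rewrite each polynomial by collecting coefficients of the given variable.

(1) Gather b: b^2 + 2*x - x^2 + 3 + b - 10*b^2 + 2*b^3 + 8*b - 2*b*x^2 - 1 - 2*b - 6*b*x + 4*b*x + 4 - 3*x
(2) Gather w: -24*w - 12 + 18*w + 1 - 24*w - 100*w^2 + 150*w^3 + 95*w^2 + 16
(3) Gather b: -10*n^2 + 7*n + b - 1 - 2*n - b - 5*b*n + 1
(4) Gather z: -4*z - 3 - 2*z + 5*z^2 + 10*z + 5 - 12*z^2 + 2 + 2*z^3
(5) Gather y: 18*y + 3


(1) = 2*b^3 - 9*b^2 + b*(-2*x^2 - 2*x + 7) - x^2 - x + 6
(2) = 150*w^3 - 5*w^2 - 30*w + 5
(3) = -5*b*n - 10*n^2 + 5*n
(4) = 2*z^3 - 7*z^2 + 4*z + 4
(5) = 18*y + 3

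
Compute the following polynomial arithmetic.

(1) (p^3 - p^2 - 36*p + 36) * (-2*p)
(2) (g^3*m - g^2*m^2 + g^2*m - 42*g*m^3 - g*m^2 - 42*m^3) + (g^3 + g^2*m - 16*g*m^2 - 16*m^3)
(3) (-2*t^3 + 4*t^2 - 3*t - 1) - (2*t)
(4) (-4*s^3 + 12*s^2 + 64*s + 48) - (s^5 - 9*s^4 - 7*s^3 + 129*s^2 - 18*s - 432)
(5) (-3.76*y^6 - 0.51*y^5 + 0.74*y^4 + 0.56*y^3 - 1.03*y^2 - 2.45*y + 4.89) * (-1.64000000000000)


(1) = -2*p^4 + 2*p^3 + 72*p^2 - 72*p
(2) = g^3*m + g^3 - g^2*m^2 + 2*g^2*m - 42*g*m^3 - 17*g*m^2 - 58*m^3
(3) = -2*t^3 + 4*t^2 - 5*t - 1
(4) = -s^5 + 9*s^4 + 3*s^3 - 117*s^2 + 82*s + 480
(5) = 6.1664*y^6 + 0.8364*y^5 - 1.2136*y^4 - 0.9184*y^3 + 1.6892*y^2 + 4.018*y - 8.0196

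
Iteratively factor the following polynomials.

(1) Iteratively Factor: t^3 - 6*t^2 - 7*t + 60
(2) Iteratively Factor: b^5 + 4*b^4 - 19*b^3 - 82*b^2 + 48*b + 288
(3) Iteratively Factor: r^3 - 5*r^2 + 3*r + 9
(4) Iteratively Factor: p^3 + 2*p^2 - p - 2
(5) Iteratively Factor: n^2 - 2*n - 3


(1) = (t - 4)*(t^2 - 2*t - 15) = (t - 4)*(t + 3)*(t - 5)
(2) = (b + 3)*(b^4 + b^3 - 22*b^2 - 16*b + 96) = (b - 4)*(b + 3)*(b^3 + 5*b^2 - 2*b - 24) = (b - 4)*(b + 3)^2*(b^2 + 2*b - 8) = (b - 4)*(b - 2)*(b + 3)^2*(b + 4)
(3) = (r - 3)*(r^2 - 2*r - 3) = (r - 3)*(r + 1)*(r - 3)
(4) = (p - 1)*(p^2 + 3*p + 2) = (p - 1)*(p + 2)*(p + 1)
(5) = (n - 3)*(n + 1)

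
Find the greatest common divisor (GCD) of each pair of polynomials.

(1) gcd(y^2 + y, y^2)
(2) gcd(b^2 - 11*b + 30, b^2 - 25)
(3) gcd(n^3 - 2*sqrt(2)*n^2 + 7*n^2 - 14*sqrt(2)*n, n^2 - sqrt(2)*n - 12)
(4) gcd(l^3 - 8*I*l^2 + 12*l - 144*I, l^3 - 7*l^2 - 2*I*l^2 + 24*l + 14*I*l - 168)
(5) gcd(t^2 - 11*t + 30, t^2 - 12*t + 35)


(1) = gcd(y*(y + 1), y^2) = y
(2) = gcd((b - 6)*(b - 5), (b - 5)*(b + 5)) = b - 5
(3) = 1
(4) = l^2 - 2*I*l + 24
(5) = gcd((t - 6)*(t - 5), (t - 7)*(t - 5)) = t - 5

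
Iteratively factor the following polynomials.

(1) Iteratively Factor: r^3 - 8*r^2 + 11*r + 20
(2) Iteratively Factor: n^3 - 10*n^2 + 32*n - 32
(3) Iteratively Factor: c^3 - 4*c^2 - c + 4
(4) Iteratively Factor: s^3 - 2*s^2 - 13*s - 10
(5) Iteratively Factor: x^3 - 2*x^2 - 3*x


(1) = (r - 4)*(r^2 - 4*r - 5) = (r - 4)*(r + 1)*(r - 5)
(2) = (n - 4)*(n^2 - 6*n + 8) = (n - 4)^2*(n - 2)
(3) = (c + 1)*(c^2 - 5*c + 4) = (c - 4)*(c + 1)*(c - 1)
(4) = (s + 2)*(s^2 - 4*s - 5) = (s + 1)*(s + 2)*(s - 5)
(5) = (x - 3)*(x^2 + x) = (x - 3)*(x + 1)*(x)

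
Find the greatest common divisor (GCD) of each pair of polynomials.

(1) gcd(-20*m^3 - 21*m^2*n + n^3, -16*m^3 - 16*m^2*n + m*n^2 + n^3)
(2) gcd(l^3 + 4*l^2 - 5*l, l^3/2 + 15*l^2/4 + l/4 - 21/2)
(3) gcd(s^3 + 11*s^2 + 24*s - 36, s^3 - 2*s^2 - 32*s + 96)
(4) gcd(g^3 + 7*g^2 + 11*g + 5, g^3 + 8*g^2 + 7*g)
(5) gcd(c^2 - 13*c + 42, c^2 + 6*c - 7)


(1) = gcd((-5*m + n)*(m + n)*(4*m + n), (-4*m + n)*(m + n)*(4*m + n)) = 4*m^2 + 5*m*n + n^2
(2) = 1
(3) = gcd((s - 1)*(s + 6)^2, (s - 4)^2*(s + 6)) = s + 6
(4) = g + 1
(5) = gcd((c - 7)*(c - 6), (c - 1)*(c + 7)) = 1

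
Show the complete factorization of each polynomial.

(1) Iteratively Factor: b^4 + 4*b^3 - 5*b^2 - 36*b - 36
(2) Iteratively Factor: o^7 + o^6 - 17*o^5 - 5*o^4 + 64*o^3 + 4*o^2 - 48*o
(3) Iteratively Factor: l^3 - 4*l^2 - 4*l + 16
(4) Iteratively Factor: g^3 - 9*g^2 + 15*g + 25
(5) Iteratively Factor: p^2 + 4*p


(1) = (b + 2)*(b^3 + 2*b^2 - 9*b - 18) = (b + 2)^2*(b^2 - 9) = (b - 3)*(b + 2)^2*(b + 3)
(2) = (o)*(o^6 + o^5 - 17*o^4 - 5*o^3 + 64*o^2 + 4*o - 48) = o*(o - 1)*(o^5 + 2*o^4 - 15*o^3 - 20*o^2 + 44*o + 48) = o*(o - 2)*(o - 1)*(o^4 + 4*o^3 - 7*o^2 - 34*o - 24) = o*(o - 3)*(o - 2)*(o - 1)*(o^3 + 7*o^2 + 14*o + 8) = o*(o - 3)*(o - 2)*(o - 1)*(o + 1)*(o^2 + 6*o + 8) = o*(o - 3)*(o - 2)*(o - 1)*(o + 1)*(o + 4)*(o + 2)
(3) = (l - 2)*(l^2 - 2*l - 8) = (l - 4)*(l - 2)*(l + 2)
(4) = (g + 1)*(g^2 - 10*g + 25) = (g - 5)*(g + 1)*(g - 5)
(5) = (p)*(p + 4)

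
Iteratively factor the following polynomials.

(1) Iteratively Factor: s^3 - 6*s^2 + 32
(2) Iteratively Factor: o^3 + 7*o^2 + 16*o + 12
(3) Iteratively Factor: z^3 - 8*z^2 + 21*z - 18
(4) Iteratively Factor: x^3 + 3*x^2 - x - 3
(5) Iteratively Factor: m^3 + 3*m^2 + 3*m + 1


(1) = (s - 4)*(s^2 - 2*s - 8) = (s - 4)^2*(s + 2)
(2) = (o + 3)*(o^2 + 4*o + 4) = (o + 2)*(o + 3)*(o + 2)
(3) = (z - 2)*(z^2 - 6*z + 9) = (z - 3)*(z - 2)*(z - 3)
(4) = (x - 1)*(x^2 + 4*x + 3) = (x - 1)*(x + 1)*(x + 3)
(5) = (m + 1)*(m^2 + 2*m + 1) = (m + 1)^2*(m + 1)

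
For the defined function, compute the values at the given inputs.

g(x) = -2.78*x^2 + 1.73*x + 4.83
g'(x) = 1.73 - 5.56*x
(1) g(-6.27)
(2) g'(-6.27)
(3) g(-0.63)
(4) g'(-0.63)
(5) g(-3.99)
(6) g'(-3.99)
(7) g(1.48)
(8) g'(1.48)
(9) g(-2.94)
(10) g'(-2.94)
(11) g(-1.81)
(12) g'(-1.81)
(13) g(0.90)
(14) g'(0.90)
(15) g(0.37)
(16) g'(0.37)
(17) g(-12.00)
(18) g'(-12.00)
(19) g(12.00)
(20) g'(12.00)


(1) = -115.31
(2) = 36.59
(3) = 2.64
(4) = 5.23
(5) = -46.33
(6) = 23.91
(7) = 1.30
(8) = -6.50
(9) = -24.29
(10) = 18.08
(11) = -7.41
(12) = 11.79
(13) = 4.14
(14) = -3.27
(15) = 5.09
(16) = -0.33
(17) = -416.25
(18) = 68.45
(19) = -374.73
(20) = -64.99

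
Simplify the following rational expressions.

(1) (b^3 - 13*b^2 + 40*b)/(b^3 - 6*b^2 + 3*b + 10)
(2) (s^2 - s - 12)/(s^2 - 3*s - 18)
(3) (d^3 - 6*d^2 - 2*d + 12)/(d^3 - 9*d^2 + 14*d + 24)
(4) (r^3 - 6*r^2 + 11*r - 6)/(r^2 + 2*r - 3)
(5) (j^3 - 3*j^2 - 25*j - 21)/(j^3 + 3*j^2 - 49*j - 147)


(1) = (b^2 - 8*b)/(b^2 - b - 2)
(2) = (s - 4)/(s - 6)
(3) = (d^2 - 2)/(d^2 - 3*d - 4)
(4) = (r^2 - 5*r + 6)/(r + 3)
(5) = (j + 1)/(j + 7)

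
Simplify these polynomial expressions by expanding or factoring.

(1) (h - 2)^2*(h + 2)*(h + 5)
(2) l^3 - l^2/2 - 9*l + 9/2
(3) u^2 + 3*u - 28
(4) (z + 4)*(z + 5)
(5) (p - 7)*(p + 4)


(1) = h^4 + 3*h^3 - 14*h^2 - 12*h + 40
(2) = (l - 3)*(l - 1/2)*(l + 3)
(3) = (u - 4)*(u + 7)
(4) = z^2 + 9*z + 20
(5) = p^2 - 3*p - 28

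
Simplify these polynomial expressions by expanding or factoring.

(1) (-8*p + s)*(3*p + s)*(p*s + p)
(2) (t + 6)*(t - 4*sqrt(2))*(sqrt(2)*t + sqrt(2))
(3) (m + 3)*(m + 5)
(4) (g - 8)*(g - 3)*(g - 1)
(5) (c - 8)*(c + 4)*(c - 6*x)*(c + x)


(1) = -24*p^3*s - 24*p^3 - 5*p^2*s^2 - 5*p^2*s + p*s^3 + p*s^2
(2) = sqrt(2)*t^3 - 8*t^2 + 7*sqrt(2)*t^2 - 56*t + 6*sqrt(2)*t - 48
(3) = m^2 + 8*m + 15
(4) = g^3 - 12*g^2 + 35*g - 24
(5) = c^4 - 5*c^3*x - 4*c^3 - 6*c^2*x^2 + 20*c^2*x - 32*c^2 + 24*c*x^2 + 160*c*x + 192*x^2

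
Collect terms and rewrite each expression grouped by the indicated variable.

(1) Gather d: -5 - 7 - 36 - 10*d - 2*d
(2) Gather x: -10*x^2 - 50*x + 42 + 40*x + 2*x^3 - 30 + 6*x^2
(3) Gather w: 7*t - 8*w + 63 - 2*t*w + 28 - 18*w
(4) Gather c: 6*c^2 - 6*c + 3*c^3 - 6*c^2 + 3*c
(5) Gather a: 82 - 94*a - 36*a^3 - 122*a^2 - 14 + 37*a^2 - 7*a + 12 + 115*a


(1) = -12*d - 48
(2) = 2*x^3 - 4*x^2 - 10*x + 12
(3) = 7*t + w*(-2*t - 26) + 91
(4) = 3*c^3 - 3*c
(5) = -36*a^3 - 85*a^2 + 14*a + 80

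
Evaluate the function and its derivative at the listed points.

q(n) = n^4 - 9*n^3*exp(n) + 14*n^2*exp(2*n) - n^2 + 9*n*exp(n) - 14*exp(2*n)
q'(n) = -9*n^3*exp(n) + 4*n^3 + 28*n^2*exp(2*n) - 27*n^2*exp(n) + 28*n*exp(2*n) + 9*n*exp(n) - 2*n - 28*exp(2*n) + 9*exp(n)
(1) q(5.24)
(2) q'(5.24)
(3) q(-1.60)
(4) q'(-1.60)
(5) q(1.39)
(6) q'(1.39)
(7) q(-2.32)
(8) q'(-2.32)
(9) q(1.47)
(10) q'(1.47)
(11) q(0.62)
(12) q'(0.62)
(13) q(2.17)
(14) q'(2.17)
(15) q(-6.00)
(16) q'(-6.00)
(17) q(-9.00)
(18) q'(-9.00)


(1) = 12950452.32
(2) = 31219959.44
(3) = 9.42
(4) = -20.83
(5) = 165.33
(6) = 835.88
(7) = 33.17
(8) = -49.16
(9) = 243.14
(10) = 1121.80
(11) = -23.63
(12) = 3.96
(13) = 3366.07
(14) = 10994.19
(15) = 1264.69
(16) = -849.70
(17) = 6480.80
(18) = -2897.47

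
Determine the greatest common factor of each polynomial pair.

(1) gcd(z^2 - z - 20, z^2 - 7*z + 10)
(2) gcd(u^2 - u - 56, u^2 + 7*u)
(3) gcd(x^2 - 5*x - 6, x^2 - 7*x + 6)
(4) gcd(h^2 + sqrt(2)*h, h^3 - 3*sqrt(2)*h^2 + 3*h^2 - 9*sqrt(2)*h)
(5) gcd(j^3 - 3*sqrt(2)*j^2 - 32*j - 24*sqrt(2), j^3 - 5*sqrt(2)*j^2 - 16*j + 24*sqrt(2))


(1) = z - 5
(2) = u + 7
(3) = x - 6
(4) = gcd(h*(h + sqrt(2)), h*(h + 3)*(h - 3*sqrt(2))) = h
(5) = j^2 - 4*sqrt(2)*j - 24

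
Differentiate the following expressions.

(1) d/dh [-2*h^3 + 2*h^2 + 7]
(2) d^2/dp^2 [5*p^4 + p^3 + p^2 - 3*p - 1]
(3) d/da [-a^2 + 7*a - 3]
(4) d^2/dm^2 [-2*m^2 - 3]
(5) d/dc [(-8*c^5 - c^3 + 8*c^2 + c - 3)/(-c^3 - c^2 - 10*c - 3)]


(1) = 2*h*(2 - 3*h)
(2) = 60*p^2 + 6*p + 2
(3) = 7 - 2*a
(4) = -4
(5) = (16*c^7 + 24*c^6 + 320*c^5 + 129*c^4 + 22*c^3 - 79*c^2 - 54*c - 33)/(c^6 + 2*c^5 + 21*c^4 + 26*c^3 + 106*c^2 + 60*c + 9)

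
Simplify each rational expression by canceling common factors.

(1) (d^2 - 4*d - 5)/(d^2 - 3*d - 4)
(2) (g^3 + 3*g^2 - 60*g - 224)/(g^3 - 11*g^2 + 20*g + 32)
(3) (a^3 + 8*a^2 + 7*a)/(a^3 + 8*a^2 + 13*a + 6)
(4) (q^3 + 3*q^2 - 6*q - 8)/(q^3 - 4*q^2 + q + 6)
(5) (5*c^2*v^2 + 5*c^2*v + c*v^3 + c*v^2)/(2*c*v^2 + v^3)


(1) = (d - 5)/(d - 4)
(2) = (g^2 + 11*g + 28)/(g^2 - 3*g - 4)
(3) = (a^2 + 7*a)/(a^2 + 7*a + 6)
(4) = (q + 4)/(q - 3)
(5) = (5*c^2*v + 5*c^2 + c*v^2 + c*v)/(2*c*v + v^2)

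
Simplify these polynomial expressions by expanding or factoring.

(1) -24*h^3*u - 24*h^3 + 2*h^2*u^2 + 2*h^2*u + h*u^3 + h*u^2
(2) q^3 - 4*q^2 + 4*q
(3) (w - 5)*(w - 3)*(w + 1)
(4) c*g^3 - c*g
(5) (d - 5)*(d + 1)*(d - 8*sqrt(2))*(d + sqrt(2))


(1) = (-4*h + u)*(6*h + u)*(h*u + h)
(2) = q*(q - 2)^2
(3) = w^3 - 7*w^2 + 7*w + 15
(4) = g*(g - 1)*(c*g + c)
(5) = d^4 - 7*sqrt(2)*d^3 - 4*d^3 - 21*d^2 + 28*sqrt(2)*d^2 + 35*sqrt(2)*d + 64*d + 80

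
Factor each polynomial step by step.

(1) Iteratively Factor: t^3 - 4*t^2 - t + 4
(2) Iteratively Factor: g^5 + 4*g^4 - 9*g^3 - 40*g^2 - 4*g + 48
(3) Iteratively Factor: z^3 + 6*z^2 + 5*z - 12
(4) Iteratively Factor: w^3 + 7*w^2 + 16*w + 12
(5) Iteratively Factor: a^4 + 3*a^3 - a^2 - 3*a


(1) = (t - 4)*(t^2 - 1) = (t - 4)*(t + 1)*(t - 1)
(2) = (g - 1)*(g^4 + 5*g^3 - 4*g^2 - 44*g - 48) = (g - 3)*(g - 1)*(g^3 + 8*g^2 + 20*g + 16) = (g - 3)*(g - 1)*(g + 2)*(g^2 + 6*g + 8) = (g - 3)*(g - 1)*(g + 2)^2*(g + 4)
(3) = (z - 1)*(z^2 + 7*z + 12) = (z - 1)*(z + 3)*(z + 4)
(4) = (w + 3)*(w^2 + 4*w + 4) = (w + 2)*(w + 3)*(w + 2)
(5) = (a - 1)*(a^3 + 4*a^2 + 3*a) = (a - 1)*(a + 1)*(a^2 + 3*a) = a*(a - 1)*(a + 1)*(a + 3)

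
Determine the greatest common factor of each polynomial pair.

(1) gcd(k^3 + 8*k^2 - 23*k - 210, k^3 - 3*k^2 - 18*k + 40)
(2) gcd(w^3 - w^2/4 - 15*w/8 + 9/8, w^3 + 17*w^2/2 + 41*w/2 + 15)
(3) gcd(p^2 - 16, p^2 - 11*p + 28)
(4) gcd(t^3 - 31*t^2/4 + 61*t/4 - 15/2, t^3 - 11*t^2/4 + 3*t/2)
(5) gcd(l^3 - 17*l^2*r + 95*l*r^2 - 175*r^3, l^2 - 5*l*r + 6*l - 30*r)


(1) = k - 5
(2) = gcd((w - 1)*(w - 3/4)*(w + 3/2), (w + 3/2)*(w + 2)*(w + 5)) = w + 3/2
(3) = p - 4
(4) = t^2 - 11*t/4 + 3/2
(5) = gcd((l - 7*r)*(l - 5*r)^2, (l + 6)*(l - 5*r)) = -l + 5*r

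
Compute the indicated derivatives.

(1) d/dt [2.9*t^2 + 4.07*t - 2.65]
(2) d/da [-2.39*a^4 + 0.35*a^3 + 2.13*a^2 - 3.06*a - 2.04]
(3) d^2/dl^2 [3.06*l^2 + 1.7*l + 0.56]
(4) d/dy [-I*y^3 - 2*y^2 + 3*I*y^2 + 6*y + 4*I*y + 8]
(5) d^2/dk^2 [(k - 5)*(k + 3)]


(1) = 5.8*t + 4.07
(2) = -9.56*a^3 + 1.05*a^2 + 4.26*a - 3.06
(3) = 6.12000000000000
(4) = -3*I*y^2 + y*(-4 + 6*I) + 6 + 4*I
(5) = 2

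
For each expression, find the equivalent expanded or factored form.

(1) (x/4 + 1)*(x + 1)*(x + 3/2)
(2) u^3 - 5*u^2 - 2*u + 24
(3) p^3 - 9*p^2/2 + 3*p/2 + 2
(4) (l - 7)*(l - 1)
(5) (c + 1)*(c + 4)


(1) = x^3/4 + 13*x^2/8 + 23*x/8 + 3/2
(2) = (u - 4)*(u - 3)*(u + 2)
(3) = (p - 4)*(p - 1)*(p + 1/2)
(4) = l^2 - 8*l + 7
(5) = c^2 + 5*c + 4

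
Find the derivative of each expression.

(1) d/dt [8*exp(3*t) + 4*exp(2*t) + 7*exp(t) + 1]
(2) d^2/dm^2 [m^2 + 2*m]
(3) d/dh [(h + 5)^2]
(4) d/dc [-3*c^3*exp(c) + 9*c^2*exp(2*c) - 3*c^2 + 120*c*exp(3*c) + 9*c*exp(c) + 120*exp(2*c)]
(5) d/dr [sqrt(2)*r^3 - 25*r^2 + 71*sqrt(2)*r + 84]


(1) = (24*exp(2*t) + 8*exp(t) + 7)*exp(t)
(2) = 2
(3) = 2*h + 10
(4) = -3*c^3*exp(c) + 18*c^2*exp(2*c) - 9*c^2*exp(c) + 360*c*exp(3*c) + 18*c*exp(2*c) + 9*c*exp(c) - 6*c + 120*exp(3*c) + 240*exp(2*c) + 9*exp(c)
(5) = 3*sqrt(2)*r^2 - 50*r + 71*sqrt(2)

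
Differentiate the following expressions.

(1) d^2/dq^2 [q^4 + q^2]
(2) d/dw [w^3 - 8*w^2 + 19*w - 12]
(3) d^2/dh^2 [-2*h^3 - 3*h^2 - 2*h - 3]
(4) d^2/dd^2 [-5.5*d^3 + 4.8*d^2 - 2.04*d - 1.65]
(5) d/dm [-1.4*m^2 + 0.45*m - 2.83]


(1) = 12*q^2 + 2
(2) = 3*w^2 - 16*w + 19
(3) = -12*h - 6
(4) = 9.6 - 33.0*d
(5) = 0.45 - 2.8*m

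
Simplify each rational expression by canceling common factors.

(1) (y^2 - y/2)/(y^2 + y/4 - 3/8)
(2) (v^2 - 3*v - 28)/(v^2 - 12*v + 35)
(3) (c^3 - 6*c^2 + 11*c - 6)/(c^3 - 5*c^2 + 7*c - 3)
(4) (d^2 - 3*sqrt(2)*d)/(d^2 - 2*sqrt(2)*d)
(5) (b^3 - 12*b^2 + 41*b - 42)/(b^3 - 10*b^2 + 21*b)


(1) = 4*y/(4*y + 3)
(2) = (v + 4)/(v - 5)
(3) = (c - 2)/(c - 1)
(4) = (d - 3*sqrt(2))/(d - 2*sqrt(2))
(5) = (b - 2)/b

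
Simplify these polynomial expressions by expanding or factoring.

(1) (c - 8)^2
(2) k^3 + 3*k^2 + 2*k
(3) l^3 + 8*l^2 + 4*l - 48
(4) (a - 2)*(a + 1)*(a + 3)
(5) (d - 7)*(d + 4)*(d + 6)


(1) = c^2 - 16*c + 64
(2) = k*(k + 1)*(k + 2)
(3) = (l - 2)*(l + 4)*(l + 6)
(4) = a^3 + 2*a^2 - 5*a - 6
(5) = d^3 + 3*d^2 - 46*d - 168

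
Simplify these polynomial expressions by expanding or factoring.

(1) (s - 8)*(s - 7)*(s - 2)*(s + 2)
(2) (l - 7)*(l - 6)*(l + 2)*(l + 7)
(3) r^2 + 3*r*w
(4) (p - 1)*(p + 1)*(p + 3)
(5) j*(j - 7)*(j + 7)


(1) = s^4 - 15*s^3 + 52*s^2 + 60*s - 224
(2) = l^4 - 4*l^3 - 61*l^2 + 196*l + 588
(3) = r*(r + 3*w)
(4) = p^3 + 3*p^2 - p - 3
(5) = j^3 - 49*j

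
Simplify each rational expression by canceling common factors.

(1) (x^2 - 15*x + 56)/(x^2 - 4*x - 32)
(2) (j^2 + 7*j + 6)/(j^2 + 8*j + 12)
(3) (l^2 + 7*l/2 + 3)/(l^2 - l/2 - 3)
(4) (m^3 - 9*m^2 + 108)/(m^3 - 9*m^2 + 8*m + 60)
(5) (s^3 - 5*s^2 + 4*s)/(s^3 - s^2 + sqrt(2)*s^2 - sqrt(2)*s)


(1) = (x - 7)/(x + 4)
(2) = (j + 1)/(j + 2)
(3) = (l + 2)/(l - 2)
(4) = (m^2 - 3*m - 18)/(m^2 - 3*m - 10)
(5) = (s - 4)/(s + sqrt(2))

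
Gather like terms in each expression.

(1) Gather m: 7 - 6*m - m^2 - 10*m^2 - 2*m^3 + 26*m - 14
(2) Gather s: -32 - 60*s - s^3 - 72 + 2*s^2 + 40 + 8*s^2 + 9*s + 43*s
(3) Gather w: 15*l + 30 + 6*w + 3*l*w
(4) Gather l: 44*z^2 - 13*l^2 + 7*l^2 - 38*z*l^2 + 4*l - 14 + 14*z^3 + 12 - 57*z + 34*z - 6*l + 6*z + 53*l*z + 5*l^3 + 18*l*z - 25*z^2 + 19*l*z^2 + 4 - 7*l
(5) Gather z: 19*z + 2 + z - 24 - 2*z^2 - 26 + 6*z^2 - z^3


(1) = -2*m^3 - 11*m^2 + 20*m - 7
(2) = -s^3 + 10*s^2 - 8*s - 64
(3) = 15*l + w*(3*l + 6) + 30
(4) = 5*l^3 + l^2*(-38*z - 6) + l*(19*z^2 + 71*z - 9) + 14*z^3 + 19*z^2 - 17*z + 2
(5) = -z^3 + 4*z^2 + 20*z - 48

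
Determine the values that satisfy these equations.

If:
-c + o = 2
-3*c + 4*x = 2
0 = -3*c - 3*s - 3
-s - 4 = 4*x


Then:
c = -5/2
o = -1/2
s = 3/2
x = -11/8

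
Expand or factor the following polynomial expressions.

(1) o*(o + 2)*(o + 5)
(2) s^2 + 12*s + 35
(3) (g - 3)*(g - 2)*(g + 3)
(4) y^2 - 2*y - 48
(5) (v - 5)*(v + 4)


(1) = o^3 + 7*o^2 + 10*o
(2) = (s + 5)*(s + 7)
(3) = g^3 - 2*g^2 - 9*g + 18
(4) = (y - 8)*(y + 6)
(5) = v^2 - v - 20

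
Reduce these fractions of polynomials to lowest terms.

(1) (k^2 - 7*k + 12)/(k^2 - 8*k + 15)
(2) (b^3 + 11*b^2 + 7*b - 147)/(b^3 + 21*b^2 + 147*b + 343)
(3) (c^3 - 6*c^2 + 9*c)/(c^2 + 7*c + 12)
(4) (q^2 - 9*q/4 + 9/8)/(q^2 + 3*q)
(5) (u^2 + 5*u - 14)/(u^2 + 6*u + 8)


(1) = (k - 4)/(k - 5)
(2) = (b - 3)/(b + 7)
(3) = (c^3 - 6*c^2 + 9*c)/(c^2 + 7*c + 12)
(4) = (8*q^2 - 18*q + 9)/(8*q^2 + 24*q)
(5) = (u^2 + 5*u - 14)/(u^2 + 6*u + 8)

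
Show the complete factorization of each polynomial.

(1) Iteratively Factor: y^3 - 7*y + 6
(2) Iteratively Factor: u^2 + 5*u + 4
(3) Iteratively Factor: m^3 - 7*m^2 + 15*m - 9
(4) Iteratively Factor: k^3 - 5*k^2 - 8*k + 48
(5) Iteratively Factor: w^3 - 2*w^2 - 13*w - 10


(1) = (y - 2)*(y^2 + 2*y - 3) = (y - 2)*(y + 3)*(y - 1)
(2) = (u + 4)*(u + 1)
(3) = (m - 3)*(m^2 - 4*m + 3) = (m - 3)^2*(m - 1)
(4) = (k + 3)*(k^2 - 8*k + 16) = (k - 4)*(k + 3)*(k - 4)
(5) = (w - 5)*(w^2 + 3*w + 2) = (w - 5)*(w + 2)*(w + 1)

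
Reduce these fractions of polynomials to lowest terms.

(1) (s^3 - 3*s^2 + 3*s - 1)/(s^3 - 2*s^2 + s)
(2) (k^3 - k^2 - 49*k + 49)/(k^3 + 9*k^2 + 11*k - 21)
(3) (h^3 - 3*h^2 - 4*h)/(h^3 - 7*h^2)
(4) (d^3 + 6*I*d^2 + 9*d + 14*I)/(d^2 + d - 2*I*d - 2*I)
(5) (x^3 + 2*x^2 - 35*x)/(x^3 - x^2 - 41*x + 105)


(1) = (s - 1)/s
(2) = (k - 7)/(k + 3)
(3) = (h^2 - 3*h - 4)/(h^2 - 7*h)
(4) = (d^2 + 8*I*d - 7)/(d + 1)
(5) = x/(x - 3)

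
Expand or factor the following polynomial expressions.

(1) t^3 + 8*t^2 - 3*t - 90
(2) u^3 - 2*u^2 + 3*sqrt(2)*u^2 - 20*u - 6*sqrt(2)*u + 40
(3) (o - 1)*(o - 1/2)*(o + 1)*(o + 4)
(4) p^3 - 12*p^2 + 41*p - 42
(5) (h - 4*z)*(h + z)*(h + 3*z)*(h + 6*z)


(1) = (t - 3)*(t + 5)*(t + 6)
(2) = (u - 2)*(u - 2*sqrt(2))*(u + 5*sqrt(2))
(3) = o^4 + 7*o^3/2 - 3*o^2 - 7*o/2 + 2
(4) = (p - 7)*(p - 3)*(p - 2)
(5) = h^4 + 6*h^3*z - 13*h^2*z^2 - 90*h*z^3 - 72*z^4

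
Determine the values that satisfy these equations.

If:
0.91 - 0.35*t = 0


Then:
t = 2.60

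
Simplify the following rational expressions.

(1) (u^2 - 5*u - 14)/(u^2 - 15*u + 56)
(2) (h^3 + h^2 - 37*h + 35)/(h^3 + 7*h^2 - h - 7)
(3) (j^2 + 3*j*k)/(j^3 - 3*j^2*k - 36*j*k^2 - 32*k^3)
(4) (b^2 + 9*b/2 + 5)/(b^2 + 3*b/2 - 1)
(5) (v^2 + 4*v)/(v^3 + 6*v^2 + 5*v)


(1) = (u + 2)/(u - 8)
(2) = (h - 5)/(h + 1)
(3) = (j^2 + 3*j*k)/(j^3 - 3*j^2*k - 36*j*k^2 - 32*k^3)
(4) = (2*b + 5)/(2*b - 1)
(5) = (v + 4)/(v^2 + 6*v + 5)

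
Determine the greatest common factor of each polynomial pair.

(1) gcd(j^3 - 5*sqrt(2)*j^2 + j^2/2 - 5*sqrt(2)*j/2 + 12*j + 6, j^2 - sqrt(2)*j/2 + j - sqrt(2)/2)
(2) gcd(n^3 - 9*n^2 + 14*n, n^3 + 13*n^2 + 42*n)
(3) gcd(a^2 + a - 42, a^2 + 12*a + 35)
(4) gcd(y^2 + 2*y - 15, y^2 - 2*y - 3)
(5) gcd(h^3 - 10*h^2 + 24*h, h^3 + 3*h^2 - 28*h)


(1) = 1
(2) = n
(3) = a + 7
(4) = y - 3
(5) = h^2 - 4*h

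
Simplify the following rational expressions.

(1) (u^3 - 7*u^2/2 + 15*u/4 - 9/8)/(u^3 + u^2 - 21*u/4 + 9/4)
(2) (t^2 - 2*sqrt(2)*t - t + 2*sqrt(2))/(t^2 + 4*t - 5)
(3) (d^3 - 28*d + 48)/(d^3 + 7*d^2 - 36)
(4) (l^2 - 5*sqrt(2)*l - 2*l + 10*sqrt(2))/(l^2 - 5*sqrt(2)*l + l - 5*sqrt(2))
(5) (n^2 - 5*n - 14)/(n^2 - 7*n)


(1) = (2*u - 3)/(2*u + 6)
(2) = (t - 2*sqrt(2))/(t + 5)
(3) = (d - 4)/(d + 3)
(4) = (l - 2)/(l + 1)
(5) = (n + 2)/n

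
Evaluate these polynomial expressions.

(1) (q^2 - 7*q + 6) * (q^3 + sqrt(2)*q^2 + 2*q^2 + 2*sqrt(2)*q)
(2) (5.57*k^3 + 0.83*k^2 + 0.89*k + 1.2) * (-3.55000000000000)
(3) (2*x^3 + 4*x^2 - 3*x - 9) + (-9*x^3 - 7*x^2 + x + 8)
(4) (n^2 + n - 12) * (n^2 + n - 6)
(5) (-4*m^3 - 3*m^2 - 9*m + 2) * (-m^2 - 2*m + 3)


(1) = q^5 - 5*q^4 + sqrt(2)*q^4 - 8*q^3 - 5*sqrt(2)*q^3 - 8*sqrt(2)*q^2 + 12*q^2 + 12*sqrt(2)*q
(2) = -19.7735*k^3 - 2.9465*k^2 - 3.1595*k - 4.26
(3) = -7*x^3 - 3*x^2 - 2*x - 1
(4) = n^4 + 2*n^3 - 17*n^2 - 18*n + 72
(5) = 4*m^5 + 11*m^4 + 3*m^3 + 7*m^2 - 31*m + 6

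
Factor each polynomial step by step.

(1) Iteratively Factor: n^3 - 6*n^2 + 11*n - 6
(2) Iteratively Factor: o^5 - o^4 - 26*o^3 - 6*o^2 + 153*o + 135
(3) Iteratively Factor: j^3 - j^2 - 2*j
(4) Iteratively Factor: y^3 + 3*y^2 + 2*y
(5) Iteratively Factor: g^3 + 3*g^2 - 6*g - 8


(1) = (n - 1)*(n^2 - 5*n + 6) = (n - 2)*(n - 1)*(n - 3)
(2) = (o + 3)*(o^4 - 4*o^3 - 14*o^2 + 36*o + 45) = (o - 5)*(o + 3)*(o^3 + o^2 - 9*o - 9) = (o - 5)*(o + 1)*(o + 3)*(o^2 - 9) = (o - 5)*(o - 3)*(o + 1)*(o + 3)*(o + 3)
(3) = (j - 2)*(j^2 + j) = j*(j - 2)*(j + 1)
(4) = (y + 2)*(y^2 + y) = y*(y + 2)*(y + 1)
(5) = (g + 1)*(g^2 + 2*g - 8) = (g - 2)*(g + 1)*(g + 4)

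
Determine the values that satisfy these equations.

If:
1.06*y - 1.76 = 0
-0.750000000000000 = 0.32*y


Then:
No Solution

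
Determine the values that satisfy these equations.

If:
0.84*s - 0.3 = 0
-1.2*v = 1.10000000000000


Then:
s = 0.36
v = -0.92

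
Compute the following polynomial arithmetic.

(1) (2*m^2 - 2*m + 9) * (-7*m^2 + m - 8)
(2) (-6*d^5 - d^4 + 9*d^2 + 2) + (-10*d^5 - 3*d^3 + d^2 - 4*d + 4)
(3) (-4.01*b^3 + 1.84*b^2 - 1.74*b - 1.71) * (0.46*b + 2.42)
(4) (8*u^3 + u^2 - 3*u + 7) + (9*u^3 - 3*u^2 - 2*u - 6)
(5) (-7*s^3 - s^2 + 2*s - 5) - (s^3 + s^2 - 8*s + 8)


(1) = -14*m^4 + 16*m^3 - 81*m^2 + 25*m - 72
(2) = -16*d^5 - d^4 - 3*d^3 + 10*d^2 - 4*d + 6
(3) = -1.8446*b^4 - 8.8578*b^3 + 3.6524*b^2 - 4.9974*b - 4.1382
(4) = 17*u^3 - 2*u^2 - 5*u + 1
(5) = -8*s^3 - 2*s^2 + 10*s - 13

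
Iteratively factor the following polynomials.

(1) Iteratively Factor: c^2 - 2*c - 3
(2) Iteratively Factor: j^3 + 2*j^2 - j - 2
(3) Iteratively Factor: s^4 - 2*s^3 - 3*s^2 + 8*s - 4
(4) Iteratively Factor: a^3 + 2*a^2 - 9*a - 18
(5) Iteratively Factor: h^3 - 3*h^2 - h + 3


(1) = (c + 1)*(c - 3)
(2) = (j + 2)*(j^2 - 1) = (j - 1)*(j + 2)*(j + 1)
(3) = (s - 1)*(s^3 - s^2 - 4*s + 4) = (s - 1)^2*(s^2 - 4) = (s - 2)*(s - 1)^2*(s + 2)
(4) = (a - 3)*(a^2 + 5*a + 6) = (a - 3)*(a + 3)*(a + 2)
(5) = (h - 1)*(h^2 - 2*h - 3) = (h - 3)*(h - 1)*(h + 1)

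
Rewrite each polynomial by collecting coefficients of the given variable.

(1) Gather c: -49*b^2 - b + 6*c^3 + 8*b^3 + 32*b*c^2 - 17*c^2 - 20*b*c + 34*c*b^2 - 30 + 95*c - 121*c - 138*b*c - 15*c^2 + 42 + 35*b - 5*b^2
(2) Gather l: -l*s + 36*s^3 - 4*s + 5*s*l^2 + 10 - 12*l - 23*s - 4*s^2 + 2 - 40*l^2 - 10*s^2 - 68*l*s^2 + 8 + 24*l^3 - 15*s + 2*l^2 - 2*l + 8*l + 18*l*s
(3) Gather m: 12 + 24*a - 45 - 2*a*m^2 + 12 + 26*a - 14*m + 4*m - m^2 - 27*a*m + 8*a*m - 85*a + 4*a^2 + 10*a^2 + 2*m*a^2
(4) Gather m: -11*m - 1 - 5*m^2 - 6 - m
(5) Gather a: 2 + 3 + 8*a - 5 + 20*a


(1) = 8*b^3 - 54*b^2 + 34*b + 6*c^3 + c^2*(32*b - 32) + c*(34*b^2 - 158*b - 26) + 12
(2) = 24*l^3 + l^2*(5*s - 38) + l*(-68*s^2 + 17*s - 6) + 36*s^3 - 14*s^2 - 42*s + 20
(3) = 14*a^2 - 35*a + m^2*(-2*a - 1) + m*(2*a^2 - 19*a - 10) - 21
(4) = -5*m^2 - 12*m - 7
(5) = 28*a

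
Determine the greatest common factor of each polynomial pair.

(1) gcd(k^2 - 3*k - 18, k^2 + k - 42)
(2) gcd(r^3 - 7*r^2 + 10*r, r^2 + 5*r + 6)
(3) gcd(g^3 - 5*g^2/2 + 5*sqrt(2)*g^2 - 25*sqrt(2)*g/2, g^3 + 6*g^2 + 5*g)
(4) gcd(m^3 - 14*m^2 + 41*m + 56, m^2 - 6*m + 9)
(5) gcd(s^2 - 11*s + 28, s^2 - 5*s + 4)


(1) = gcd((k - 6)*(k + 3), (k - 6)*(k + 7)) = k - 6
(2) = 1
(3) = gcd(g*(g - 5/2)*(g + 5*sqrt(2)), g*(g + 1)*(g + 5)) = g
(4) = 1
(5) = gcd((s - 7)*(s - 4), (s - 4)*(s - 1)) = s - 4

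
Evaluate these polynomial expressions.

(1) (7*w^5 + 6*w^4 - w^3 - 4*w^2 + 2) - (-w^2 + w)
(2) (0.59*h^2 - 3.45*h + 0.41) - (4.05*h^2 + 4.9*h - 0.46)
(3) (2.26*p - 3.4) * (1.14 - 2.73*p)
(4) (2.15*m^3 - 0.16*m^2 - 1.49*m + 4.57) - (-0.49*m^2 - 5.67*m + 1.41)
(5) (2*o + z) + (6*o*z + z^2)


(1) = 7*w^5 + 6*w^4 - w^3 - 3*w^2 - w + 2
(2) = -3.46*h^2 - 8.35*h + 0.87
(3) = -6.1698*p^2 + 11.8584*p - 3.876
(4) = 2.15*m^3 + 0.33*m^2 + 4.18*m + 3.16
(5) = 6*o*z + 2*o + z^2 + z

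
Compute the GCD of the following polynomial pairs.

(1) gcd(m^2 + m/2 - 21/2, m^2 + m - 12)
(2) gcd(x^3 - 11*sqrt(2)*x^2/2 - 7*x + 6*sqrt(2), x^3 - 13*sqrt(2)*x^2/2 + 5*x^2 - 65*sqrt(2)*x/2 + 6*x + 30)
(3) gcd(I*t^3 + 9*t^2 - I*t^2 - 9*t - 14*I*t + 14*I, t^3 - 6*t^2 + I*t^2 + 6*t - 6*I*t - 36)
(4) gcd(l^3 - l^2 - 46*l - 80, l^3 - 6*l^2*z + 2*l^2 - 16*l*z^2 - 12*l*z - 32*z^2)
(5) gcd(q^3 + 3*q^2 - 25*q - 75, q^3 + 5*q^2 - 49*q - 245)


(1) = m - 3
(2) = gcd((x - 6*sqrt(2))*(x - sqrt(2)/2)*(x + sqrt(2)), (x + 5)*(x - 6*sqrt(2))*(x - sqrt(2)/2)) = x^2 - 13*sqrt(2)*x/2 + 6
(3) = t - 2*I
(4) = l + 2
(5) = q + 5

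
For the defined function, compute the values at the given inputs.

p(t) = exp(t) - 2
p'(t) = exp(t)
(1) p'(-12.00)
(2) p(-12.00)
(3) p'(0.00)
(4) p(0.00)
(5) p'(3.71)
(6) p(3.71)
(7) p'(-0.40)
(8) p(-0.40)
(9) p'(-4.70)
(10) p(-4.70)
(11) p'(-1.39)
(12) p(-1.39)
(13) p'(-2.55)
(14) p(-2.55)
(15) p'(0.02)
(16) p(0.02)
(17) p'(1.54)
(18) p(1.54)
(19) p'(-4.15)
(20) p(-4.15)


(1) = 0.00
(2) = -2.00
(3) = 1.00
(4) = -1.00
(5) = 40.85
(6) = 38.85
(7) = 0.67
(8) = -1.33
(9) = 0.01
(10) = -1.99
(11) = 0.25
(12) = -1.75
(13) = 0.08
(14) = -1.92
(15) = 1.02
(16) = -0.98
(17) = 4.66
(18) = 2.66
(19) = 0.02
(20) = -1.98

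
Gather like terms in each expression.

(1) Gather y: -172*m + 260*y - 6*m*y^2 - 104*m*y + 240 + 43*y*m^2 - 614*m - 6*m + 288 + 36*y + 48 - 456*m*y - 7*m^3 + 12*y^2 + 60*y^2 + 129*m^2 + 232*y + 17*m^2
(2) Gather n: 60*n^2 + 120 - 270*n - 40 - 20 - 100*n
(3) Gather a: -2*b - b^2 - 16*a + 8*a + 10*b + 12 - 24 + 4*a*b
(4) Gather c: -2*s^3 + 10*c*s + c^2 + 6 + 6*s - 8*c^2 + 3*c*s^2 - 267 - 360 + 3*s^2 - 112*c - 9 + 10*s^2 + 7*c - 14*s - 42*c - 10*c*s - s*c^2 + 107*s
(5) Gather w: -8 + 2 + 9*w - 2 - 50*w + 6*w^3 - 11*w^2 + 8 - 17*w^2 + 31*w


(1) = -7*m^3 + 146*m^2 - 792*m + y^2*(72 - 6*m) + y*(43*m^2 - 560*m + 528) + 576
(2) = 60*n^2 - 370*n + 60
(3) = a*(4*b - 8) - b^2 + 8*b - 12
(4) = c^2*(-s - 7) + c*(3*s^2 - 147) - 2*s^3 + 13*s^2 + 99*s - 630
(5) = 6*w^3 - 28*w^2 - 10*w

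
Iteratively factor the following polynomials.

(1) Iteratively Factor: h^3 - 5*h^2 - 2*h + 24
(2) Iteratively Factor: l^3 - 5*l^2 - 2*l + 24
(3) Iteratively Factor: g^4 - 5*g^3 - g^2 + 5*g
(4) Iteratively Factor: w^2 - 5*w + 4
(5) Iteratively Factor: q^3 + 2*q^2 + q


(1) = (h + 2)*(h^2 - 7*h + 12) = (h - 3)*(h + 2)*(h - 4)
(2) = (l - 3)*(l^2 - 2*l - 8) = (l - 4)*(l - 3)*(l + 2)
(3) = (g + 1)*(g^3 - 6*g^2 + 5*g) = g*(g + 1)*(g^2 - 6*g + 5) = g*(g - 5)*(g + 1)*(g - 1)
(4) = (w - 4)*(w - 1)
(5) = (q + 1)*(q^2 + q) = (q + 1)^2*(q)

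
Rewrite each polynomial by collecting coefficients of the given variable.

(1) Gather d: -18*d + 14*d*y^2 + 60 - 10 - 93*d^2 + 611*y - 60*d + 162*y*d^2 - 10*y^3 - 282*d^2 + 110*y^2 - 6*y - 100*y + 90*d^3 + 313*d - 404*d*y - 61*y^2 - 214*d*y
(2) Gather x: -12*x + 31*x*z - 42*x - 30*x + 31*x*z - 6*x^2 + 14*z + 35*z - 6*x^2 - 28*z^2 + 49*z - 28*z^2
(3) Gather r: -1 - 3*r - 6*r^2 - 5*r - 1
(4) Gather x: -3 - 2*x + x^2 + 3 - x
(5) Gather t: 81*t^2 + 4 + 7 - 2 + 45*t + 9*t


(1) = 90*d^3 + d^2*(162*y - 375) + d*(14*y^2 - 618*y + 235) - 10*y^3 + 49*y^2 + 505*y + 50
(2) = -12*x^2 + x*(62*z - 84) - 56*z^2 + 98*z
(3) = -6*r^2 - 8*r - 2
(4) = x^2 - 3*x
(5) = 81*t^2 + 54*t + 9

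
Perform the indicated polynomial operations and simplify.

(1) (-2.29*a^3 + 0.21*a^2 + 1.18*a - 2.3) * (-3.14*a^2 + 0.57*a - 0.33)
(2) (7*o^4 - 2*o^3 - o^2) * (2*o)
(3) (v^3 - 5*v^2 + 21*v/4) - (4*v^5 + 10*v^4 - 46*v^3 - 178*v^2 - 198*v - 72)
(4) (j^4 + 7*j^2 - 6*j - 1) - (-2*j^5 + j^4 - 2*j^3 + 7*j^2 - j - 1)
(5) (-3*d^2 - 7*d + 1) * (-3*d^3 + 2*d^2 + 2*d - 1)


(1) = 7.1906*a^5 - 1.9647*a^4 - 2.8298*a^3 + 7.8253*a^2 - 1.7004*a + 0.759
(2) = 14*o^5 - 4*o^4 - 2*o^3
(3) = -4*v^5 - 10*v^4 + 47*v^3 + 173*v^2 + 813*v/4 + 72
(4) = 2*j^5 + 2*j^3 - 5*j
(5) = 9*d^5 + 15*d^4 - 23*d^3 - 9*d^2 + 9*d - 1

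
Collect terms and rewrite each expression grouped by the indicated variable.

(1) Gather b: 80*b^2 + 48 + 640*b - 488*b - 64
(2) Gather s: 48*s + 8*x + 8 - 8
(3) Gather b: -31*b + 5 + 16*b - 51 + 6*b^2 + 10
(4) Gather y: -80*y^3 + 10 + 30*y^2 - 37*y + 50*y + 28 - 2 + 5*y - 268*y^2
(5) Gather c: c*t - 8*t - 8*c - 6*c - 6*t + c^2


(1) = 80*b^2 + 152*b - 16
(2) = 48*s + 8*x
(3) = 6*b^2 - 15*b - 36
(4) = -80*y^3 - 238*y^2 + 18*y + 36
(5) = c^2 + c*(t - 14) - 14*t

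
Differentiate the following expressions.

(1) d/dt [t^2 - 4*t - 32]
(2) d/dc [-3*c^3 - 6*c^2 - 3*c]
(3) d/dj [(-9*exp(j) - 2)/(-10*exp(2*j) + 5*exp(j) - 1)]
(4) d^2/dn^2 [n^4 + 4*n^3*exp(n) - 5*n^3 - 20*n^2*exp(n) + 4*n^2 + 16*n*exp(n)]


(1) = 2*t - 4
(2) = -9*c^2 - 12*c - 3
(3) = (-90*exp(2*j) - 40*exp(j) + 19)*exp(j)/(100*exp(4*j) - 100*exp(3*j) + 45*exp(2*j) - 10*exp(j) + 1)
(4) = 4*n^3*exp(n) + 4*n^2*exp(n) + 12*n^2 - 40*n*exp(n) - 30*n - 8*exp(n) + 8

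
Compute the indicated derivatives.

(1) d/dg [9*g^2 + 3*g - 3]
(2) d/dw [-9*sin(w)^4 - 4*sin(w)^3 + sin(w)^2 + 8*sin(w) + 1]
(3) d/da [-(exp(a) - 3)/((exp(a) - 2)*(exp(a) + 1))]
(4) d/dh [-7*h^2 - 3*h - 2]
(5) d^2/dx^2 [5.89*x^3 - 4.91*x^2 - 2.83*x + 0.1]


(1) = 18*g + 3
(2) = 2*(-18*sin(w)^3 - 6*sin(w)^2 + sin(w) + 4)*cos(w)
(3) = (exp(2*a) - 6*exp(a) + 5)*exp(a)/(exp(4*a) - 2*exp(3*a) - 3*exp(2*a) + 4*exp(a) + 4)
(4) = -14*h - 3
(5) = 35.34*x - 9.82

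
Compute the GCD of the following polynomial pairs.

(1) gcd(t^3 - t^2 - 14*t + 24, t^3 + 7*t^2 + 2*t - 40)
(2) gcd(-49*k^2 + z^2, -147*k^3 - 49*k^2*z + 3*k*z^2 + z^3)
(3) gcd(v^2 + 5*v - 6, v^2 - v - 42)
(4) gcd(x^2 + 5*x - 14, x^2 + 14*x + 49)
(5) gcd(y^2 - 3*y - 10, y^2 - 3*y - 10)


(1) = gcd((t - 3)*(t - 2)*(t + 4), (t - 2)*(t + 4)*(t + 5)) = t^2 + 2*t - 8
(2) = gcd((-7*k + z)*(7*k + z), (-7*k + z)*(3*k + z)*(7*k + z)) = -49*k^2 + z^2
(3) = v + 6
(4) = gcd((x - 2)*(x + 7), (x + 7)^2) = x + 7
(5) = y^2 - 3*y - 10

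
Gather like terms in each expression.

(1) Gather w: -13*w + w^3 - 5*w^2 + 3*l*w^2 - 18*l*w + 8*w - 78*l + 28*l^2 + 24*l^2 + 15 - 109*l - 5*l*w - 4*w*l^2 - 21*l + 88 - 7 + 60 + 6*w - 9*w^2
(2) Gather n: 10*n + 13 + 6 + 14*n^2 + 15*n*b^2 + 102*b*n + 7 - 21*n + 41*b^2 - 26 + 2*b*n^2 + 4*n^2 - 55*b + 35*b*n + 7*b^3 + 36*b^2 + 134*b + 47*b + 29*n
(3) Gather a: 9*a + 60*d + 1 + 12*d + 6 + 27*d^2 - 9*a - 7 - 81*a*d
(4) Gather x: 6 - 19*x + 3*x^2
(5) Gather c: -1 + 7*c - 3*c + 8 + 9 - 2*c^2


(1) = 52*l^2 - 208*l + w^3 + w^2*(3*l - 14) + w*(-4*l^2 - 23*l + 1) + 156
(2) = 7*b^3 + 77*b^2 + 126*b + n^2*(2*b + 18) + n*(15*b^2 + 137*b + 18)
(3) = -81*a*d + 27*d^2 + 72*d
(4) = 3*x^2 - 19*x + 6
(5) = -2*c^2 + 4*c + 16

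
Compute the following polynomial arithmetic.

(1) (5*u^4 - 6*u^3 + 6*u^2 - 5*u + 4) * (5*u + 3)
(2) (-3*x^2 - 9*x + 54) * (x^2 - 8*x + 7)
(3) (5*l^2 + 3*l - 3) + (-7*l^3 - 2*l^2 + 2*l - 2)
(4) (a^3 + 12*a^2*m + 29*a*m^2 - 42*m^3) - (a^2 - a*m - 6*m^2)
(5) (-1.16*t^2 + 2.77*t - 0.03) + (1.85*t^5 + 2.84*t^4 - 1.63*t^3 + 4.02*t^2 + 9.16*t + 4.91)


(1) = 25*u^5 - 15*u^4 + 12*u^3 - 7*u^2 + 5*u + 12
(2) = -3*x^4 + 15*x^3 + 105*x^2 - 495*x + 378
(3) = -7*l^3 + 3*l^2 + 5*l - 5
(4) = a^3 + 12*a^2*m - a^2 + 29*a*m^2 + a*m - 42*m^3 + 6*m^2
(5) = 1.85*t^5 + 2.84*t^4 - 1.63*t^3 + 2.86*t^2 + 11.93*t + 4.88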